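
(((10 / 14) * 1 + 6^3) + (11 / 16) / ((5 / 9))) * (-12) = -366159 / 140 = -2615.42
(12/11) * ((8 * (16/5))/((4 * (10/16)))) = 3072/275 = 11.17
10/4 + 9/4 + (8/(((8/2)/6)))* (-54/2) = -1277/4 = -319.25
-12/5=-2.40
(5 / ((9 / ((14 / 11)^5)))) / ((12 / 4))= 2689120 / 4348377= 0.62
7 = 7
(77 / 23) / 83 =77 / 1909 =0.04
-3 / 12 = -1 / 4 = -0.25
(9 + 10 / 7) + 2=87 / 7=12.43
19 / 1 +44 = 63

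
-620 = -620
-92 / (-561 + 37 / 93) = 2139 / 13034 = 0.16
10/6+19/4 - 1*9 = -31/12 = -2.58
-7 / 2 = -3.50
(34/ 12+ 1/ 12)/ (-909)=-35/ 10908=-0.00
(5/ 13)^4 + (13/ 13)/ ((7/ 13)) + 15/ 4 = 4501577/ 799708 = 5.63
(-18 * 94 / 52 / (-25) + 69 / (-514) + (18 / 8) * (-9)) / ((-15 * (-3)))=-2125177 / 5011500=-0.42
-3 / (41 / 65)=-195 / 41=-4.76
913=913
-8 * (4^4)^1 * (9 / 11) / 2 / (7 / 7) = -9216 / 11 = -837.82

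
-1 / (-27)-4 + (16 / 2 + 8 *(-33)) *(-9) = 62101 / 27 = 2300.04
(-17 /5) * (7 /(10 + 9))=-119 /95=-1.25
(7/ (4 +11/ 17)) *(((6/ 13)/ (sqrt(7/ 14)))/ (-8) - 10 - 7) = -2023/ 79 - 357 *sqrt(2)/ 4108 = -25.73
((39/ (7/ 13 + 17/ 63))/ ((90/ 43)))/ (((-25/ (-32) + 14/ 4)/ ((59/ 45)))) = 24010168/ 3401025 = 7.06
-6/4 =-3/2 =-1.50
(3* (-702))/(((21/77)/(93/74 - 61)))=17069481/37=461337.32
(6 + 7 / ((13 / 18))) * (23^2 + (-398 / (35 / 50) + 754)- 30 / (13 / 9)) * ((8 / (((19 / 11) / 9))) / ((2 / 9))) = 45893955888 / 22477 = 2041818.57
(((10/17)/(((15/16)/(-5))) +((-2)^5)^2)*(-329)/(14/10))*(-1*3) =12235040/17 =719708.24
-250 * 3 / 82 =-9.15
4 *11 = 44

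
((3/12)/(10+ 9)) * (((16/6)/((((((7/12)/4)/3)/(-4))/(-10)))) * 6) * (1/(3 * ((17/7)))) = 7680/323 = 23.78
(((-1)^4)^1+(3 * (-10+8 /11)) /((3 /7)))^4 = 244242535681 /14641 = 16682093.82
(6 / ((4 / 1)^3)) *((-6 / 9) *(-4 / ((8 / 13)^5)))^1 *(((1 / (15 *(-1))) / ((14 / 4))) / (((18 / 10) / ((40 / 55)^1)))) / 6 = -371293 / 102187008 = -0.00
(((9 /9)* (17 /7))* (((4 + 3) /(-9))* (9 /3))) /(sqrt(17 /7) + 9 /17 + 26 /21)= -1276513 /88642 + 103173* sqrt(119) /88642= -1.70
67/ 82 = 0.82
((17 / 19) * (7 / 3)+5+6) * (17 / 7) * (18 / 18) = 12682 / 399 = 31.78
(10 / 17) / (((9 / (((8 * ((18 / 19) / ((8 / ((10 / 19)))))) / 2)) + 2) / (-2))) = -200 / 6477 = -0.03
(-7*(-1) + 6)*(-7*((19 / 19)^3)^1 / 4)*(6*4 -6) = -819 / 2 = -409.50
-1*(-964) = 964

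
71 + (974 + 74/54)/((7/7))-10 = 27982/27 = 1036.37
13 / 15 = 0.87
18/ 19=0.95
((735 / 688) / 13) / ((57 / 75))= 18375 / 169936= 0.11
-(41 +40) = -81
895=895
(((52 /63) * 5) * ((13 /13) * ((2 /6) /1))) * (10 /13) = 200 /189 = 1.06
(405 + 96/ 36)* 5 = 6115/ 3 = 2038.33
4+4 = 8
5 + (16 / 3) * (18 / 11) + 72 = 943 / 11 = 85.73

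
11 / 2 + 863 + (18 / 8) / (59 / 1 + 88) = 170229 / 196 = 868.52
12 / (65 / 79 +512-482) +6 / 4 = 9201 / 4870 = 1.89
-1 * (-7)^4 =-2401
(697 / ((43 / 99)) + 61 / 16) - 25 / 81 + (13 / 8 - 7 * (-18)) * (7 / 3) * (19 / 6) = 71087521 / 27864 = 2551.23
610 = 610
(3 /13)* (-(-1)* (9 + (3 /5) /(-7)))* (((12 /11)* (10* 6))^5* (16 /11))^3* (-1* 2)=-854554729679171302784221049153126400000000000000 /38919421194445620367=-21957025655898730551743240000.00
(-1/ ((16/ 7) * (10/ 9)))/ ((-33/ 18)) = 189/ 880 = 0.21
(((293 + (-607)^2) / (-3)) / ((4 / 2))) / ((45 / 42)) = -860398 / 15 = -57359.87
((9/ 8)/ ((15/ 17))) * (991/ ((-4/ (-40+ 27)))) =657033/ 160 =4106.46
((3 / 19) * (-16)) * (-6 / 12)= 24 / 19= 1.26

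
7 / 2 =3.50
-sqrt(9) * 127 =-381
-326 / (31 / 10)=-3260 / 31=-105.16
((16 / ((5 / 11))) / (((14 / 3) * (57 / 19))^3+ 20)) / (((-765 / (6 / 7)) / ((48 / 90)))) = -704 / 92507625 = -0.00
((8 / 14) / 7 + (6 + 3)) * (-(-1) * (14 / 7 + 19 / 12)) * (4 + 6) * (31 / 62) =95675 / 588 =162.71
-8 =-8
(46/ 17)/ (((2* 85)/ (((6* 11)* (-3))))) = -4554/ 1445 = -3.15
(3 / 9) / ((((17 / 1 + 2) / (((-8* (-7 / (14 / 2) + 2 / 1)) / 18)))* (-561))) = 4 / 287793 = 0.00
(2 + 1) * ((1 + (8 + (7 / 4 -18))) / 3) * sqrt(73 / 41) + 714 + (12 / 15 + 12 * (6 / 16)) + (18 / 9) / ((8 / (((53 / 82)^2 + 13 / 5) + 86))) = 731.88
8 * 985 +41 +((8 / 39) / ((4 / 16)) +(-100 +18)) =305753 / 39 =7839.82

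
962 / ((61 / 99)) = 95238 / 61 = 1561.28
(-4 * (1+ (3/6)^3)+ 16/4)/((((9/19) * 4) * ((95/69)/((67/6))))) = -1541/720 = -2.14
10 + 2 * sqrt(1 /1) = 12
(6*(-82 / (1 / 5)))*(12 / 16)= -1845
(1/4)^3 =0.02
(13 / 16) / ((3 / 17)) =221 / 48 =4.60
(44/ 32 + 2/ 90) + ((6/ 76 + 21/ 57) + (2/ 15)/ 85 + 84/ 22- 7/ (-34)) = 37542427/ 6395400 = 5.87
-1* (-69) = 69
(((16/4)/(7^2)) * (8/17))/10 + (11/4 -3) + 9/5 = 25887/16660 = 1.55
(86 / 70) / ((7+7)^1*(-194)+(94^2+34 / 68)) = 86 / 428435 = 0.00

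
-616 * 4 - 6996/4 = -4213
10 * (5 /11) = 50 /11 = 4.55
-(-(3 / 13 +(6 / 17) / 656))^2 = -281132289 / 5254510144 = -0.05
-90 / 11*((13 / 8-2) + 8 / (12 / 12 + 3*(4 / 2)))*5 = -9675 / 308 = -31.41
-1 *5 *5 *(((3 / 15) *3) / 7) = -2.14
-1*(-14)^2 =-196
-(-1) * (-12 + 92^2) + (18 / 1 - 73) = 8397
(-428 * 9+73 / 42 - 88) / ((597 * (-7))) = 165407 / 175518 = 0.94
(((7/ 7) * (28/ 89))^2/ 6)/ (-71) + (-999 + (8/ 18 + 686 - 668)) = -4963101751/ 5061519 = -980.56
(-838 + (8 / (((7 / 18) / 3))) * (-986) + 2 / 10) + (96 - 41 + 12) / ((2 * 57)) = -246133117 / 3990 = -61687.50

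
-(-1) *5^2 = 25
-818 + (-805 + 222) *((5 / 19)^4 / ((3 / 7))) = -322358359 / 390963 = -824.52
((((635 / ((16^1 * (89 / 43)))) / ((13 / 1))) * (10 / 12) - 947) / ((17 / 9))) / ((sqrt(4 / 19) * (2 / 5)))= -1575729885 * sqrt(19) / 2517632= -2728.14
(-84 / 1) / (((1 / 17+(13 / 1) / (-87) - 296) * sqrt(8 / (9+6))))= 31059 * sqrt(30) / 437918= 0.39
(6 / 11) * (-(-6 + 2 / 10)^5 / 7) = 123066894 / 240625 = 511.45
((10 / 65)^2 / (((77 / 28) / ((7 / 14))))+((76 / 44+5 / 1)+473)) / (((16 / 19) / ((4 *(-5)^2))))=423614975 / 7436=56968.12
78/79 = 0.99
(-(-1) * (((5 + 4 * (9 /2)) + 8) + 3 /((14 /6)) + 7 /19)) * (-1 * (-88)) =382184 /133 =2873.56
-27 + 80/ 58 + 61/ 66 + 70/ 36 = -65321/ 2871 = -22.75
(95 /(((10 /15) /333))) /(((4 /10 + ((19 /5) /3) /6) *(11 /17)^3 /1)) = 4196414385 /14641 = 286620.75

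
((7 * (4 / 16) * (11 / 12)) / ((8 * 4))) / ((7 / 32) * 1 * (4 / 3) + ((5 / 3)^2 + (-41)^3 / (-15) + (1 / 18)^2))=10395 / 953401024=0.00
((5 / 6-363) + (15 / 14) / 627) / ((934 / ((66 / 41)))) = -1589542 / 2546551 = -0.62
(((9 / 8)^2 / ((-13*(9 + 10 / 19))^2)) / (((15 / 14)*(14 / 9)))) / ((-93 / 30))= -87723 / 5492316128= -0.00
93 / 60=31 / 20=1.55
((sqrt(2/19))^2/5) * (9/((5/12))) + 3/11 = 3801/5225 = 0.73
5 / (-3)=-5 / 3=-1.67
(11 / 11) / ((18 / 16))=8 / 9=0.89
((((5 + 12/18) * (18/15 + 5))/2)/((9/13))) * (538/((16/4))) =1842919/540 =3412.81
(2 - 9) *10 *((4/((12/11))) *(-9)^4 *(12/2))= -10103940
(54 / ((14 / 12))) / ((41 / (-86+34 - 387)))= -142236 / 287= -495.60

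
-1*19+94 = 75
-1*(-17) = 17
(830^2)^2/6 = 237291605000/3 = 79097201666.67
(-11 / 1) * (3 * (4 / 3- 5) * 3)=363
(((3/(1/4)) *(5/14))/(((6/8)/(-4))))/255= -32/357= -0.09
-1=-1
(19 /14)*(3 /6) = 0.68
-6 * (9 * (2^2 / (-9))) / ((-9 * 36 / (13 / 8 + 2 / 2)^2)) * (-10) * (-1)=-245 / 48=-5.10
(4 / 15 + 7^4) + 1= 2402.27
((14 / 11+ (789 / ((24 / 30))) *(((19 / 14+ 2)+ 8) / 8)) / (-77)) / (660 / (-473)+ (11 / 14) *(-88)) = 296961311 / 1150944256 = 0.26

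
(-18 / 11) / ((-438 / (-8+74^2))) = 16404 / 803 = 20.43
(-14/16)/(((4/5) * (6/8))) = -35/24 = -1.46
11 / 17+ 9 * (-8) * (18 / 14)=-10939 / 119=-91.92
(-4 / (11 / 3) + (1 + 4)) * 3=129 / 11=11.73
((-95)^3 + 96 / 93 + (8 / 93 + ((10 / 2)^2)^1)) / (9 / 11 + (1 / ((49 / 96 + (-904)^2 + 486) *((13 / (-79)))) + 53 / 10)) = -8950414244205270980 / 63871542081417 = -140131.49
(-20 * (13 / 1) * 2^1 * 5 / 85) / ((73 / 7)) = -3640 / 1241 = -2.93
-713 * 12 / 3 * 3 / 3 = -2852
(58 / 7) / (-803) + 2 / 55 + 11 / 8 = 315011 / 224840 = 1.40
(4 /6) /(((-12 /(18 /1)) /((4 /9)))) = -4 /9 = -0.44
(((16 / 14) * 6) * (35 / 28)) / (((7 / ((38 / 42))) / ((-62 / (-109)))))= 23560 / 37387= 0.63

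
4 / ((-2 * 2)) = -1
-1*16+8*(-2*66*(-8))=8432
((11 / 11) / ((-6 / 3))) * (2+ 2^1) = -2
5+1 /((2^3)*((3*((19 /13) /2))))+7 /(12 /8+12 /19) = 51347 /6156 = 8.34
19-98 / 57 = 17.28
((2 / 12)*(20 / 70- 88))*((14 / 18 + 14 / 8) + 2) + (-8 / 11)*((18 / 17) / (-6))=-9339523 / 141372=-66.06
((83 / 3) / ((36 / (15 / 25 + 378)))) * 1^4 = 52373 / 180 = 290.96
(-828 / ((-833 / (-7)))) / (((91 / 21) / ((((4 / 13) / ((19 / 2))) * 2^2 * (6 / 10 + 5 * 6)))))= -715392 / 112385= -6.37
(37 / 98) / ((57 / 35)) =185 / 798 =0.23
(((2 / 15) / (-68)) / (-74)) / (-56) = -1 / 2113440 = -0.00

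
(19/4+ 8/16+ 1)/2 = 25/8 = 3.12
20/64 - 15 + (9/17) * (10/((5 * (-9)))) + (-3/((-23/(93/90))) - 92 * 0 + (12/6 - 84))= -3023849/31280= -96.67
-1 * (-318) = 318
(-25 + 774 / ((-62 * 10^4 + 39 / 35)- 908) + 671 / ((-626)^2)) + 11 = -14.00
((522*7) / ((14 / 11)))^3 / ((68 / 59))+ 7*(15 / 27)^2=113093230036169 / 5508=20532539948.47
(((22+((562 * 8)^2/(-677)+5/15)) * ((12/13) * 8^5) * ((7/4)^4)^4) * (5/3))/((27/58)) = -292001805951282174407905/11679842304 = -25000492160008.03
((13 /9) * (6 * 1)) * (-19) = -494 /3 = -164.67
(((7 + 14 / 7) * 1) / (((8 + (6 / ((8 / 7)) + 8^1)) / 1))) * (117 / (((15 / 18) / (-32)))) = -1902.83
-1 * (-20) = 20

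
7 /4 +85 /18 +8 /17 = 4249 /612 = 6.94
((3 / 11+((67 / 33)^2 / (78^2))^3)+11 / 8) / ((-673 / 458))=-109741797129686086051861 / 97867010871581168584224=-1.12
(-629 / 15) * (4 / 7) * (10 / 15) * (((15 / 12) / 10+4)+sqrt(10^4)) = -74851 / 45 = -1663.36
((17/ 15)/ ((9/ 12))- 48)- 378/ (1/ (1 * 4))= -70132/ 45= -1558.49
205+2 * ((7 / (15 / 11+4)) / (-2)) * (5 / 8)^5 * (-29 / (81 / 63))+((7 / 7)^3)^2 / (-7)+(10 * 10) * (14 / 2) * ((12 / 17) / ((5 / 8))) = 2066959234189 / 2070577152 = 998.25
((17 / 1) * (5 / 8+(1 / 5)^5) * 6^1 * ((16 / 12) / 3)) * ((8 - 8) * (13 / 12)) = 0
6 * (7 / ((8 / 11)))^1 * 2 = 231 / 2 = 115.50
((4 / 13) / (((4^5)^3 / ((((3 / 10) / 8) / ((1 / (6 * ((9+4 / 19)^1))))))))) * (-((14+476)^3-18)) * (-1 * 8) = 18529714665 / 33151778816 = 0.56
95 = 95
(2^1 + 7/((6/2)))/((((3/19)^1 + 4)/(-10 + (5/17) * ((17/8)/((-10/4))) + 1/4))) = -2470/237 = -10.42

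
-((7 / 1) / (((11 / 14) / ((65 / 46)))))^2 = -158.48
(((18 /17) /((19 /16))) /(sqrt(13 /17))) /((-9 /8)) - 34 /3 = -34 /3 - 256 * sqrt(221) /4199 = -12.24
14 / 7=2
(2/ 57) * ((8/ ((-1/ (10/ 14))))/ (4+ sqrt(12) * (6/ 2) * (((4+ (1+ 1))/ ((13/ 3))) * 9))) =1690/ 35307111 - 10530 * sqrt(3)/ 11769037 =-0.00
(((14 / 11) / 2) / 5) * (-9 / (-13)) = 63 / 715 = 0.09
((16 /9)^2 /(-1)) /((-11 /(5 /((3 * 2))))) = 640 /2673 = 0.24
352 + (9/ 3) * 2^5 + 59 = 507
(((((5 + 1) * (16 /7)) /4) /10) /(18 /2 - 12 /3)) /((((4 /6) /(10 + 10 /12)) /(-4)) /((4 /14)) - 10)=-0.01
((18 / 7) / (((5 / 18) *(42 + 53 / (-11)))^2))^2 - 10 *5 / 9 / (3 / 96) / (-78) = 685756646057525984 / 300799039997649375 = 2.28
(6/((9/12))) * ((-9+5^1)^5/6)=-4096/3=-1365.33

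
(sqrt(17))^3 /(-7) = -17* sqrt(17) /7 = -10.01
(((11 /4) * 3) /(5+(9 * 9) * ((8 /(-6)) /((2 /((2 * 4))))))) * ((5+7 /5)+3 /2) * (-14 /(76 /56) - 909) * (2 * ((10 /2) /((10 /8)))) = 1122.56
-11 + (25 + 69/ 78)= 387/ 26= 14.88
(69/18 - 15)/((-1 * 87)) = 67/522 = 0.13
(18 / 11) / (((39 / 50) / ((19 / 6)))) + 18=3524 / 143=24.64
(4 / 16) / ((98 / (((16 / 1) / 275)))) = 2 / 13475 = 0.00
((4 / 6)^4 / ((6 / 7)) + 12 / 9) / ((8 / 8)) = 380 / 243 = 1.56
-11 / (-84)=11 / 84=0.13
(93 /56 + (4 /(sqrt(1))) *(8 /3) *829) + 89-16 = 1498111 /168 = 8917.33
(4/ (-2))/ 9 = -2/ 9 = -0.22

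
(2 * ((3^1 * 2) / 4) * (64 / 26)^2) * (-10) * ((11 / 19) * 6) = -2027520 / 3211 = -631.43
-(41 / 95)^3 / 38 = -68921 / 32580250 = -0.00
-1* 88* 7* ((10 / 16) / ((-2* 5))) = 77 / 2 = 38.50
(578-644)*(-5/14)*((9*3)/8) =4455/56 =79.55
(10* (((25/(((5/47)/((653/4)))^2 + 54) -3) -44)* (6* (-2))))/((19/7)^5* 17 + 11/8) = 6365386125768043360/2856339782277704589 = 2.23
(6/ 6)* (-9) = -9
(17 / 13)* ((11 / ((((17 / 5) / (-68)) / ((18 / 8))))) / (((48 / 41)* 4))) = -115005 / 832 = -138.23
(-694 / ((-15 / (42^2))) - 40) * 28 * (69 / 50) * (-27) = -10638117504 / 125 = -85104940.03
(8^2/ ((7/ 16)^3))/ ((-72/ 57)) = -622592/ 1029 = -605.05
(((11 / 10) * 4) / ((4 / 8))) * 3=132 / 5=26.40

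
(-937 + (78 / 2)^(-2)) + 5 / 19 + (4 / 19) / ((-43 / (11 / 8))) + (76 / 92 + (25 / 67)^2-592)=-392029587838607 / 256601214558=-1527.78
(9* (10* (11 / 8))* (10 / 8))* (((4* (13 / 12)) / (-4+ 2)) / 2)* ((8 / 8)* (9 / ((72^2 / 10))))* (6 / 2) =-17875 / 2048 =-8.73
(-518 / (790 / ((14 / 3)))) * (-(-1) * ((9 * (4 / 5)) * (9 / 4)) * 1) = -97902 / 1975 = -49.57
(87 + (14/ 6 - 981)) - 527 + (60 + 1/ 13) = -52985/ 39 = -1358.59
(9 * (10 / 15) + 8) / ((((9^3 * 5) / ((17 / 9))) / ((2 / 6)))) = 238 / 98415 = 0.00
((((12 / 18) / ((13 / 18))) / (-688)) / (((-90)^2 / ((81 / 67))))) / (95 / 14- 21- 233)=0.00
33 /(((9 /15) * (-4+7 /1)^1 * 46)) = 55 /138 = 0.40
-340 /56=-85 /14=-6.07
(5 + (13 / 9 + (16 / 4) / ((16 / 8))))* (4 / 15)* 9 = 20.27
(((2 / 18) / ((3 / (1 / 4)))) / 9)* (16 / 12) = 1 / 729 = 0.00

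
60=60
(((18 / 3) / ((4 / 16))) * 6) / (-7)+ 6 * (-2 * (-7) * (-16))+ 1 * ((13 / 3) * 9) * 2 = -9006 / 7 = -1286.57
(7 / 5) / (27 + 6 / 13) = 13 / 255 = 0.05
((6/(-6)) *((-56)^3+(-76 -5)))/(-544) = -175697/544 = -322.97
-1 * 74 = -74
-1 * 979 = -979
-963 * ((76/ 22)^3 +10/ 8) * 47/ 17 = -10235458323/ 90508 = -113088.99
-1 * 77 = -77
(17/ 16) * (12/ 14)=51/ 56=0.91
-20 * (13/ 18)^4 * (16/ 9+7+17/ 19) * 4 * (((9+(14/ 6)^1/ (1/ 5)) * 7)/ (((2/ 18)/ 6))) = -205021139960/ 124659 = -1644655.74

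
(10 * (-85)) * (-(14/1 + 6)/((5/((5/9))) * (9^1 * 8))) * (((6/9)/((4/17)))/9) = 8.26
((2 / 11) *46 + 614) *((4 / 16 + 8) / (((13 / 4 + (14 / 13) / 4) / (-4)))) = -355992 / 61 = -5835.93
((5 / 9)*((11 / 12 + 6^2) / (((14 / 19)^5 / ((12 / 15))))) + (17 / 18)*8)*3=1206627953 / 4840416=249.28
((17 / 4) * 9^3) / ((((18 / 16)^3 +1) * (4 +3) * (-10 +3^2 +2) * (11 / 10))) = 166.01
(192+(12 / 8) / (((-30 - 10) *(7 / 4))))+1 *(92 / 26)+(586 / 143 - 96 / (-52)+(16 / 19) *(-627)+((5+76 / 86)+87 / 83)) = -319.61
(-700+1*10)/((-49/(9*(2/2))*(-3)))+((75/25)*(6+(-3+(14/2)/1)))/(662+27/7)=-9637980/228389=-42.20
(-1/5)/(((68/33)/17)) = -33/20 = -1.65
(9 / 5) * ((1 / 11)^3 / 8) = 9 / 53240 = 0.00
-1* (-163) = 163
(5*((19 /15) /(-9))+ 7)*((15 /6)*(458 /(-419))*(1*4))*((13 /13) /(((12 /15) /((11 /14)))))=-5352875 /79191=-67.59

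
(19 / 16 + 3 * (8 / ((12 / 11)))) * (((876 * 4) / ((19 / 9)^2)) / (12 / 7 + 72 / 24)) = 15356061 / 3971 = 3867.05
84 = 84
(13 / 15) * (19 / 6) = 247 / 90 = 2.74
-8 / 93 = -0.09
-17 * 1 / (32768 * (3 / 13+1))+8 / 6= 2096489 / 1572864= 1.33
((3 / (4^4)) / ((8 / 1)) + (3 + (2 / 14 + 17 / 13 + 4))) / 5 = 315037 / 186368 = 1.69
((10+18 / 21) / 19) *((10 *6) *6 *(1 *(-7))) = -1440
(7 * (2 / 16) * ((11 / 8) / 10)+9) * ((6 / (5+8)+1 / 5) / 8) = 19307 / 25600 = 0.75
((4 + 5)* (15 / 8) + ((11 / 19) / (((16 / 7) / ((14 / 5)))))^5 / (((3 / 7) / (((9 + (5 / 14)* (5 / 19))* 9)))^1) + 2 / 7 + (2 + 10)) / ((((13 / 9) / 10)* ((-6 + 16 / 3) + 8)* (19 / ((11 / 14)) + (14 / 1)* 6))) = 115498941025602127527 / 208674752654950400000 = 0.55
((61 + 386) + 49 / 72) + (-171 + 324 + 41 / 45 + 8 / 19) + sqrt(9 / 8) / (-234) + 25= 627.01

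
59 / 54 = 1.09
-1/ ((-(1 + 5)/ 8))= 4/ 3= 1.33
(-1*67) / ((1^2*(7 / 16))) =-1072 / 7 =-153.14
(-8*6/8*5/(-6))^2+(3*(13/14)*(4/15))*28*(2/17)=2333/85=27.45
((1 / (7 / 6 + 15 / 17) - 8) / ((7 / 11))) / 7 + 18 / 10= 529 / 4655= 0.11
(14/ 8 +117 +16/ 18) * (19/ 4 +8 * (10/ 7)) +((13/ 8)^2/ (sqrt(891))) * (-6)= 650357/ 336 - 169 * sqrt(11)/ 1056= 1935.06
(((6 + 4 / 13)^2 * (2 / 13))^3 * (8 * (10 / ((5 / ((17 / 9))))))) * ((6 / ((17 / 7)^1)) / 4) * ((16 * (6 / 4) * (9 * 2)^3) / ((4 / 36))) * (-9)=-48535943761.42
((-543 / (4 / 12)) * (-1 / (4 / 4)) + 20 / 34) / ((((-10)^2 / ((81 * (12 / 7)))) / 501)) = 3372646329 / 2975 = 1133662.63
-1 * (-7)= 7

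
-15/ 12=-5/ 4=-1.25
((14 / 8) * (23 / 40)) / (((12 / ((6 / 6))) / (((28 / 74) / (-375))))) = -1127 / 13320000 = -0.00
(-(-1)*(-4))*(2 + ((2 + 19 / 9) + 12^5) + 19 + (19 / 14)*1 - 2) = -62711830 / 63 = -995425.87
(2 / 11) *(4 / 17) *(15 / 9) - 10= -5570 / 561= -9.93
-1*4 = -4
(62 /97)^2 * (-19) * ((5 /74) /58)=-0.01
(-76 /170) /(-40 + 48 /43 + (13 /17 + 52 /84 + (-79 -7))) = 17157 /4739620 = 0.00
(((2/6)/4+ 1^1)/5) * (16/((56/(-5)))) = -13/42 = -0.31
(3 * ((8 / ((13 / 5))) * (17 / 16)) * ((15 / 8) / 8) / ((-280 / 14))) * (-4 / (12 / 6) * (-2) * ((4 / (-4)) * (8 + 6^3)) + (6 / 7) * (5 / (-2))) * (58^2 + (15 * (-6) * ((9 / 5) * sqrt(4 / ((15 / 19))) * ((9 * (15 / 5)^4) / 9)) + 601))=1466914275 / 3584 - 2103699357 * sqrt(285) / 11648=-2639685.89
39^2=1521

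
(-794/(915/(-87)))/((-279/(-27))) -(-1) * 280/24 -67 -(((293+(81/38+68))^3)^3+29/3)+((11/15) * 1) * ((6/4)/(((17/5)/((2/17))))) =-49566460540199210689567043466609794330727049/451452170620225845760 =-109793381815182143424839.70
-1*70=-70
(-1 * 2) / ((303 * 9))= -2 / 2727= -0.00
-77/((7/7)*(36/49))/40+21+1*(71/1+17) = 153187/1440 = 106.38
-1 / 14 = -0.07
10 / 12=0.83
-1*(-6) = 6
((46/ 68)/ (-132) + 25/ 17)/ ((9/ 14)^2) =322273/ 90882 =3.55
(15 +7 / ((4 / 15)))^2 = 27225 / 16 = 1701.56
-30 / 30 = -1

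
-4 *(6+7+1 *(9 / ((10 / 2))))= -59.20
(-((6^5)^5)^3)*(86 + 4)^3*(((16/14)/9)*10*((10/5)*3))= -893449551230085272657162386447188991141428865008008715703418880000/7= -127635650175726467522451800000000000000000000000000000000000000000.00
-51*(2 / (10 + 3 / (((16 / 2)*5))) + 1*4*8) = -661776 / 403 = -1642.12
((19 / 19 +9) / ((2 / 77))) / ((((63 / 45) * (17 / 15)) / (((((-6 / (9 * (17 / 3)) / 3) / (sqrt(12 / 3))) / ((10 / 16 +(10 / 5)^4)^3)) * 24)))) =-16896000 / 679912093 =-0.02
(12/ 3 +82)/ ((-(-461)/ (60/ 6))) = 860/ 461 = 1.87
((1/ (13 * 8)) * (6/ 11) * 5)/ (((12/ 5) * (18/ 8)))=25/ 5148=0.00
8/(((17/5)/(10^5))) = 4000000/17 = 235294.12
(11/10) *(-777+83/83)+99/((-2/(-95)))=3848.90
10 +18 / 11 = 128 / 11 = 11.64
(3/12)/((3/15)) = 5/4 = 1.25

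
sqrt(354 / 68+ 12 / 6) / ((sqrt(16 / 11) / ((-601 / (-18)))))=4207 *sqrt(1870) / 2448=74.32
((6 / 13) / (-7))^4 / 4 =0.00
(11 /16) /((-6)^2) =0.02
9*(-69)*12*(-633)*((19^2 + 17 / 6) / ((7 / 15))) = 25743660570 / 7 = 3677665795.71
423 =423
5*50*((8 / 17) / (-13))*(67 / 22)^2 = -2244500 / 26741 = -83.93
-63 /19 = -3.32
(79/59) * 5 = 395/59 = 6.69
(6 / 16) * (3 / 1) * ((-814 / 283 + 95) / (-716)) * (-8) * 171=40123269 / 202628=198.01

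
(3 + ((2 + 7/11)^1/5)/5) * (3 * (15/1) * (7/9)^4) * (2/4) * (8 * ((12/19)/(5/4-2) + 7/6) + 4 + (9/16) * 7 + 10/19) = 940133159/3324240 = 282.81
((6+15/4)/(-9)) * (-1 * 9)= 39/4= 9.75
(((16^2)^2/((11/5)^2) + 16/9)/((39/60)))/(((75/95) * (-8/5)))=-700507960/42471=-16493.79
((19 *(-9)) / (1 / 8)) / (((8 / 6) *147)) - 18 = -1224 / 49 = -24.98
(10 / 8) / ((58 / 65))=325 / 232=1.40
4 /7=0.57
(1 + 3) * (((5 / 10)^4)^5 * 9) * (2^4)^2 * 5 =45 / 1024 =0.04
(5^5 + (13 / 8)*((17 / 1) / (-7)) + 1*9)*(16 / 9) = 350566 / 63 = 5564.54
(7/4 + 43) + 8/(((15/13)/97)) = 43037/60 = 717.28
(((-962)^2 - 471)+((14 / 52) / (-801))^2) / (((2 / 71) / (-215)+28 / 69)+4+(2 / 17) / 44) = 26339470197874108364705 / 125531595927702198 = 209823.43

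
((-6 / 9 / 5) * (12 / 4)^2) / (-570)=1 / 475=0.00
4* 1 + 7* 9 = 67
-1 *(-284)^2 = -80656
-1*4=-4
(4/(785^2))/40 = 1/6162250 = 0.00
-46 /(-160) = 23 /80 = 0.29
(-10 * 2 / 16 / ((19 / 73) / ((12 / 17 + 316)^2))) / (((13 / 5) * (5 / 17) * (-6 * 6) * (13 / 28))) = 18515737520 / 491283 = 37688.54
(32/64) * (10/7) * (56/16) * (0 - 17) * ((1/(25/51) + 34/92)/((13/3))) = -141321/5980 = -23.63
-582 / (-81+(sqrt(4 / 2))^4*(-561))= 0.25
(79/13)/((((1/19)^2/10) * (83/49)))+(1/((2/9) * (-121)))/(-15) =16908918337/1305590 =12951.17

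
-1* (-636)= 636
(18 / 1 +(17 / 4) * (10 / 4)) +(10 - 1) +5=341 / 8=42.62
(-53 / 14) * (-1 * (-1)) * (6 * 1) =-22.71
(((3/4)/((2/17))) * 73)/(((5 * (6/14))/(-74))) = -321419/20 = -16070.95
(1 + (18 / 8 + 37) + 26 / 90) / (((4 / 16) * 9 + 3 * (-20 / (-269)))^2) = 2112072868 / 318641445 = 6.63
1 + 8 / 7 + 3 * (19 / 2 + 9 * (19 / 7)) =1455 / 14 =103.93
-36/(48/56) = -42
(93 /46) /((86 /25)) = 2325 /3956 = 0.59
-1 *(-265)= 265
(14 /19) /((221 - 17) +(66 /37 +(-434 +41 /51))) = -26418 /8153413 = -0.00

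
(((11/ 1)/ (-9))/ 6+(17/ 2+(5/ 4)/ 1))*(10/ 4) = 5155/ 216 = 23.87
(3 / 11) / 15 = 1 / 55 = 0.02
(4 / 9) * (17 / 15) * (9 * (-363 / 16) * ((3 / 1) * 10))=-6171 / 2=-3085.50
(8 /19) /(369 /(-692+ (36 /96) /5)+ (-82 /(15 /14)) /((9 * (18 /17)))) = -134510220 /2736052877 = -0.05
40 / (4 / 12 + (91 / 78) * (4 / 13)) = 520 / 9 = 57.78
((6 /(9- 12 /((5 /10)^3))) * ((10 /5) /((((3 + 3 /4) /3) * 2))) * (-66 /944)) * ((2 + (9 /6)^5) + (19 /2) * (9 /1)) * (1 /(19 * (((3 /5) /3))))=100419 /1040288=0.10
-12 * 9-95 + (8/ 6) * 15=-183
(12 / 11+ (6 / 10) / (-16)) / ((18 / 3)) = 309 / 1760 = 0.18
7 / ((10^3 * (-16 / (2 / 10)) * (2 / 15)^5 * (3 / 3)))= -8505 / 4096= -2.08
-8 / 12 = -2 / 3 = -0.67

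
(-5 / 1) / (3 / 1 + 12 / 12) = -1.25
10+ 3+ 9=22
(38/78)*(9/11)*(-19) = -1083/143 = -7.57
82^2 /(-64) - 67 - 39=-3377 /16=-211.06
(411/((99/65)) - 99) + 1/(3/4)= 1894/11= 172.18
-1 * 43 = -43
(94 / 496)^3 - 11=-167679089 / 15252992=-10.99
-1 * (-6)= 6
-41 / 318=-0.13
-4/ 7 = -0.57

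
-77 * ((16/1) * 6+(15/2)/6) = -29953/4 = -7488.25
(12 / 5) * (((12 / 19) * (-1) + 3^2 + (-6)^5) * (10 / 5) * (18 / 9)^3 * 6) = -1789662.32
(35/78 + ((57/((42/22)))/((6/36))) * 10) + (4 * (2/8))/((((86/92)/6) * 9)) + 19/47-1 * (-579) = 872471843/367822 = 2371.99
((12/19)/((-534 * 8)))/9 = -1/60876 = -0.00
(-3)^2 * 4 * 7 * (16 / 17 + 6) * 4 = 118944 / 17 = 6996.71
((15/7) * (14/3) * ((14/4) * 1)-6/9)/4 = 8.58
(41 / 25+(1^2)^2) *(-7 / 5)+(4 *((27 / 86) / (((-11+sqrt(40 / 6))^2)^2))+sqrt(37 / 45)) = -2.79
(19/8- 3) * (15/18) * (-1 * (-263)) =-136.98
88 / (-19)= -88 / 19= -4.63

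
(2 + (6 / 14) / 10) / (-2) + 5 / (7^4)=-48949 / 48020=-1.02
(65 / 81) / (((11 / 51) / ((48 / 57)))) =17680 / 5643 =3.13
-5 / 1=-5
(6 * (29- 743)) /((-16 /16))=4284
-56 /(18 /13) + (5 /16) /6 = -11633 /288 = -40.39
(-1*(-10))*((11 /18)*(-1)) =-55 /9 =-6.11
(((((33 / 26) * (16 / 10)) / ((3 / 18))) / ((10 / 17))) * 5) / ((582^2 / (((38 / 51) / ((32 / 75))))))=1045 / 1957072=0.00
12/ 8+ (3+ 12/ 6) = 6.50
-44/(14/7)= -22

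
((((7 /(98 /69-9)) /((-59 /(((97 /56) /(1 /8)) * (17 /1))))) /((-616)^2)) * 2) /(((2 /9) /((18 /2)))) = 9216261 /11708873792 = 0.00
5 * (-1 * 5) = -25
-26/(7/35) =-130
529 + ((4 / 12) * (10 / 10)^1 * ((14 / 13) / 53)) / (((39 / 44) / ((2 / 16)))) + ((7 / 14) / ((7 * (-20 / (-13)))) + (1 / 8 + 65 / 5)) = 542.17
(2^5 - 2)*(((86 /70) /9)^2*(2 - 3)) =-3698 /6615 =-0.56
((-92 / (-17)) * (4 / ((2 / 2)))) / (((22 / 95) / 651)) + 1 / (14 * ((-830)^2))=109750532808187 / 1803540200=60852.83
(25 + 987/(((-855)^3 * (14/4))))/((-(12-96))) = 5208553031/17500738500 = 0.30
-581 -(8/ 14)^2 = -28485/ 49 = -581.33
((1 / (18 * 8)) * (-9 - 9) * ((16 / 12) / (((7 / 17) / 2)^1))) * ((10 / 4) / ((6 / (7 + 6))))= -1105 / 252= -4.38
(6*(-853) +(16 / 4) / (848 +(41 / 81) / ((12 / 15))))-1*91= -5209.00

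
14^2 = 196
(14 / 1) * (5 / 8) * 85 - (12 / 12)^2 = 2971 / 4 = 742.75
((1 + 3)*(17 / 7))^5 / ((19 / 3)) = 4361800704 / 319333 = 13659.10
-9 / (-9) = 1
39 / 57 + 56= 1077 / 19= 56.68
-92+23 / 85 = -7797 / 85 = -91.73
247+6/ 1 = 253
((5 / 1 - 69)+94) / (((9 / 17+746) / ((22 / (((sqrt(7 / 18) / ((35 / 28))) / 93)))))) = 3912975 * sqrt(14) / 88837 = 164.81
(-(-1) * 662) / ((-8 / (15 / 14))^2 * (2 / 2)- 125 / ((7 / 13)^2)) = -7298550 / 4138469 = -1.76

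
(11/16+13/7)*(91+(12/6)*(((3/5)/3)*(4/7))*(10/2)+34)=251655/784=320.99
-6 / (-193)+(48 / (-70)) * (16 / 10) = -36006 / 33775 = -1.07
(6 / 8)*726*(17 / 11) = 1683 / 2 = 841.50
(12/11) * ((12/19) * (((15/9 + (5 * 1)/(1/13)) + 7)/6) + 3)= 2452/209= 11.73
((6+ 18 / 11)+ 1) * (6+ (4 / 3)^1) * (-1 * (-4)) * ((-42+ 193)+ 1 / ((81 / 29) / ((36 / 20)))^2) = 46605632 / 1215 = 38358.54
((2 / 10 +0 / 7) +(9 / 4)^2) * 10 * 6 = 315.75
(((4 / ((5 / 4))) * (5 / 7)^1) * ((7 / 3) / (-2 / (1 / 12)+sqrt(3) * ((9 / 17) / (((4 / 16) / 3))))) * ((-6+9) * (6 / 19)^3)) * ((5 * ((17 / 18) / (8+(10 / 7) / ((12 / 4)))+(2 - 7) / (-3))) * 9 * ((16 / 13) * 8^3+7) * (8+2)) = -8926301152800 / 658676629 - 2362844422800 * sqrt(3) / 658676629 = -19765.19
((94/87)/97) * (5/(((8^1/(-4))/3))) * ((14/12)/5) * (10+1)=-3619/16878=-0.21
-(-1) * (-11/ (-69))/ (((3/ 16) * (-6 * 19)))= -88/ 11799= -0.01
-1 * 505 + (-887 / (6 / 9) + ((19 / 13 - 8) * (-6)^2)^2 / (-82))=-34799959 / 13858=-2511.18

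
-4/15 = -0.27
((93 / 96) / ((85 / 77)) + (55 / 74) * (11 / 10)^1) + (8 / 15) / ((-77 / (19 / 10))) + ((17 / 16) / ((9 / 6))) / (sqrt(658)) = 17 * sqrt(658) / 15792 + 195512117 / 116239200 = 1.71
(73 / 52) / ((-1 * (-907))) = 73 / 47164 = 0.00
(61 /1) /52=61 /52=1.17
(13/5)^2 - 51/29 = 3626/725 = 5.00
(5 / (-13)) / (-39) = 5 / 507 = 0.01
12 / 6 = 2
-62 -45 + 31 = -76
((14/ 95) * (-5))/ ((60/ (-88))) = 308/ 285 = 1.08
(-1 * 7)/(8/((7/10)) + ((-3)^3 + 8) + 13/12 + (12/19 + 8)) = -11172/3421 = -3.27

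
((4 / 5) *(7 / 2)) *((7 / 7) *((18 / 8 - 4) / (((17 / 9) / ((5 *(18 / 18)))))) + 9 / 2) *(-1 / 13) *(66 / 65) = 2079 / 71825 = 0.03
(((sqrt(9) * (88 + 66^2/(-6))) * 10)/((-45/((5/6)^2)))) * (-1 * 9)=-2658.33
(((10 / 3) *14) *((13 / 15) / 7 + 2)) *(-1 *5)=-4460 / 9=-495.56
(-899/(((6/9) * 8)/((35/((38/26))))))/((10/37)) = -9080799/608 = -14935.52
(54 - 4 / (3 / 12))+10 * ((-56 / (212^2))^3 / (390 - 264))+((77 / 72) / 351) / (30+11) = 436348148464317121 / 11482823556267804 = 38.00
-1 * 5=-5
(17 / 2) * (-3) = -51 / 2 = -25.50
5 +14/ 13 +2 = 105/ 13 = 8.08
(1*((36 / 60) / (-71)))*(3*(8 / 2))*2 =-72 / 355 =-0.20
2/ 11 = 0.18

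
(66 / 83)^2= 4356 / 6889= 0.63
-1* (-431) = 431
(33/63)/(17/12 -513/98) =-0.14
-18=-18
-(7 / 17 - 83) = 1404 / 17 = 82.59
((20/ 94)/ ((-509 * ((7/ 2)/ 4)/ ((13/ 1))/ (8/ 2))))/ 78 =-160/ 502383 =-0.00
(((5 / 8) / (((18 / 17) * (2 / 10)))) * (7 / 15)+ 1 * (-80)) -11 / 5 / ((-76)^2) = -30653561 / 389880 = -78.62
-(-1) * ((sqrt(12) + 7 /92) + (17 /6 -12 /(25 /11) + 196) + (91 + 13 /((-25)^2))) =2 * sqrt(3) + 49102163 /172500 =288.11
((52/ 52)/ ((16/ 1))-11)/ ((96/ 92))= -4025/ 384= -10.48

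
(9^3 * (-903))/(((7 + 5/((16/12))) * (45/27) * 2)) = -91854/5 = -18370.80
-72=-72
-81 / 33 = -27 / 11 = -2.45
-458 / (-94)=229 / 47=4.87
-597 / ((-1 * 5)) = 597 / 5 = 119.40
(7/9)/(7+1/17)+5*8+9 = 53039/1080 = 49.11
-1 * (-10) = 10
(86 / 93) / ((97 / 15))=430 / 3007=0.14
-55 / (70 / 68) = -374 / 7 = -53.43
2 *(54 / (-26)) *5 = -20.77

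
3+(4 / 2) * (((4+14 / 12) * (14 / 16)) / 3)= 433 / 72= 6.01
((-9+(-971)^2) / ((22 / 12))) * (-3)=-1542816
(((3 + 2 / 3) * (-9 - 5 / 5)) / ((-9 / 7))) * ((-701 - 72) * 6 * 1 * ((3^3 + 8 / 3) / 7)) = -15135340 / 27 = -560568.15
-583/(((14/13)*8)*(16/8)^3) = -7579/896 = -8.46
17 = 17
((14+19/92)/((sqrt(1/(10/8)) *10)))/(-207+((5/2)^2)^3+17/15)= 15684 *sqrt(5)/845089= 0.04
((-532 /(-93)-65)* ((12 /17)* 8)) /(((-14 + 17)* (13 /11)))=-94.42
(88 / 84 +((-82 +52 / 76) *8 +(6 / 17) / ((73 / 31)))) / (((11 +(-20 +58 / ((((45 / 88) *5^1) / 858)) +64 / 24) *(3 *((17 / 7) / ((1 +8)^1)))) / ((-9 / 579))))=24114075600 / 37636001957377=0.00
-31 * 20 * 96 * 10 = -595200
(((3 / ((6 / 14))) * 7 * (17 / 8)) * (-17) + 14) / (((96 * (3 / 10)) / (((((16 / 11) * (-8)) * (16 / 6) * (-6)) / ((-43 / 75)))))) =19801.27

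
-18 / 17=-1.06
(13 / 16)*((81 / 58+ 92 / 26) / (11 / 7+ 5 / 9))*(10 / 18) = 1.05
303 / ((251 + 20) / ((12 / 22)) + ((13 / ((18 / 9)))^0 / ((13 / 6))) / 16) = 94536 / 155021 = 0.61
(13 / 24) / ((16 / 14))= 91 / 192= 0.47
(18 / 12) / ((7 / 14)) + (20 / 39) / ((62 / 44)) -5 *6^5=-47001853 / 1209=-38876.64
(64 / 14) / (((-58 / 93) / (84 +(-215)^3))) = 72848162.60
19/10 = 1.90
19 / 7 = 2.71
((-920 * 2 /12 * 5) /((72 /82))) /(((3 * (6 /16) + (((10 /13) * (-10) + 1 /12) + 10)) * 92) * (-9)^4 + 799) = -612950 /1490426217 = -0.00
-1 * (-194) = 194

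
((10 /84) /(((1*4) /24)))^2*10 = 5.10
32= 32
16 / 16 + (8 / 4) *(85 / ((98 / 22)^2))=22971 / 2401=9.57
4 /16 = 1 /4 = 0.25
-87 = -87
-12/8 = -3/2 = -1.50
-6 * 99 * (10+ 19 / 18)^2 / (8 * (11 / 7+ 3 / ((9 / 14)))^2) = -233.21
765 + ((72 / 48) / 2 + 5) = 3083 / 4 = 770.75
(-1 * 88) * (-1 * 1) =88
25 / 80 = 5 / 16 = 0.31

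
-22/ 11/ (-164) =1/ 82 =0.01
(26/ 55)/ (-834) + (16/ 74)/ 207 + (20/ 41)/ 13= 1185969643/ 31208778315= 0.04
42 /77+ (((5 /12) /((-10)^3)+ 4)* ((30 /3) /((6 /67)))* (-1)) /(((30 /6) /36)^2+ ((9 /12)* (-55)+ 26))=64854507 /2171290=29.87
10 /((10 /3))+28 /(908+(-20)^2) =988 /327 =3.02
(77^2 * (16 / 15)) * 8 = 758912 / 15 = 50594.13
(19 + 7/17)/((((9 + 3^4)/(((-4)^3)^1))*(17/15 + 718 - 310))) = -3520/104329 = -0.03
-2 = -2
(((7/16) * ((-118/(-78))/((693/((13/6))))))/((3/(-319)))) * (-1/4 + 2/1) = -11977/31104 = -0.39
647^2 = 418609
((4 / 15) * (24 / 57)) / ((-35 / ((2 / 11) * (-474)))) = 10112 / 36575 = 0.28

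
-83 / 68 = -1.22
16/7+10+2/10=437/35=12.49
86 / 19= 4.53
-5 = -5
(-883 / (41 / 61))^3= -156268562006647 / 68921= -2267357728.51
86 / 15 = 5.73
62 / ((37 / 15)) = 930 / 37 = 25.14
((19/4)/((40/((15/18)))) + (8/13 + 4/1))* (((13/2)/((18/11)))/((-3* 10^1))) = -129437/207360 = -0.62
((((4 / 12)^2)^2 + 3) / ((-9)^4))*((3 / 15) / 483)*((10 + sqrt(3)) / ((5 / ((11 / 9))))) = 2684*sqrt(3) / 57754350675 + 5368 / 11550870135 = 0.00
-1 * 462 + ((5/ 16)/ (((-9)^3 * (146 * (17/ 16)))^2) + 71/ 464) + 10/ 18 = -175183009864052777/ 379766454638544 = -461.29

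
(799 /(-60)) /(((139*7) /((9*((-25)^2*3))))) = -898875 /3892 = -230.95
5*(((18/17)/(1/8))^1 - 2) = 550/17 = 32.35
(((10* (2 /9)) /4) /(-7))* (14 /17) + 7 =1061 /153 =6.93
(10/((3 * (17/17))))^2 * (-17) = -1700/9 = -188.89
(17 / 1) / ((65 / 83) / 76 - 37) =-107236 / 233331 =-0.46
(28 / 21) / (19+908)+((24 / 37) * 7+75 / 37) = 675931 / 102897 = 6.57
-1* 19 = -19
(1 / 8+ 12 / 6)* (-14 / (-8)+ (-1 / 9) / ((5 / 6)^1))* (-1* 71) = -117079 / 480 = -243.91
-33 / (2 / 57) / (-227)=1881 / 454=4.14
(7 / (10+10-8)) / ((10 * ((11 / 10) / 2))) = 7 / 66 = 0.11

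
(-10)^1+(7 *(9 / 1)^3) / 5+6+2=5093 / 5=1018.60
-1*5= -5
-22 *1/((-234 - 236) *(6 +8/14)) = 77/10810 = 0.01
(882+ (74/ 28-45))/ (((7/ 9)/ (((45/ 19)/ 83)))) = 4760775/ 154546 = 30.80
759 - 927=-168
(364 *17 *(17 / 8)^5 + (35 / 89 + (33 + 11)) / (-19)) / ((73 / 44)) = 40857089775667 / 252811264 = 161611.03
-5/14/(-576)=5/8064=0.00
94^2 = 8836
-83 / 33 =-2.52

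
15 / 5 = 3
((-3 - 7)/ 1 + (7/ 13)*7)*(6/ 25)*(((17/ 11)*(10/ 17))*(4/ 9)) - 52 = -37612/ 715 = -52.60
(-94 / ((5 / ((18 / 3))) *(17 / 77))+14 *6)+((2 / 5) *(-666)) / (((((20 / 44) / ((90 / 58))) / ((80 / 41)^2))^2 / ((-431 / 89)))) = 3910291710439330368 / 17977957732565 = 217504.78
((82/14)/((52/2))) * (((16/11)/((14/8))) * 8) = 10496/7007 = 1.50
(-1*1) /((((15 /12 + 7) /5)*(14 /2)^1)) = -20 /231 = -0.09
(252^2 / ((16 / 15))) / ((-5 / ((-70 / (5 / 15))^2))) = -525098700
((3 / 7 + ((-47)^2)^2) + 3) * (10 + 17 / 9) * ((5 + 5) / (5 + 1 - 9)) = -36548836370 / 189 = -193380086.61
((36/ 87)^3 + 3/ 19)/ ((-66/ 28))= -494662/ 5097301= -0.10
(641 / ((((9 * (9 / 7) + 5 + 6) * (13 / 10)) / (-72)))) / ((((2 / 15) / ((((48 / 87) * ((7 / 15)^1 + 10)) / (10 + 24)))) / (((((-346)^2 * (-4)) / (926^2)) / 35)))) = 3469783418496 / 108537382759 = 31.97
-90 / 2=-45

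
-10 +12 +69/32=133/32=4.16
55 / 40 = 11 / 8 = 1.38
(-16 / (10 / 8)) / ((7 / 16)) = -1024 / 35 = -29.26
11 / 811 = 0.01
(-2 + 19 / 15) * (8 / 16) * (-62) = 341 / 15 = 22.73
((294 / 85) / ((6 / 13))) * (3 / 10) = 1911 / 850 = 2.25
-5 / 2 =-2.50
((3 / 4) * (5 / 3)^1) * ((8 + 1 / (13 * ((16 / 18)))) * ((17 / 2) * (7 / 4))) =500395 / 3328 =150.36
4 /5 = 0.80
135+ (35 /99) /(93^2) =115593920 /856251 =135.00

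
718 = 718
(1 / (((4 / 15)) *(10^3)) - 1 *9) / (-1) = 7197 / 800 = 9.00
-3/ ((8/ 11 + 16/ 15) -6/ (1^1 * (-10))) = -99/ 79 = -1.25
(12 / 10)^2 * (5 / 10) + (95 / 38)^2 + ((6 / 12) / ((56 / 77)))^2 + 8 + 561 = 3689233 / 6400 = 576.44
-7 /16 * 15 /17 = -0.39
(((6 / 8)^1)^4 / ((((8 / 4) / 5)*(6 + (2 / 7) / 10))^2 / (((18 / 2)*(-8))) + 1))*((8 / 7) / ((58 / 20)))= 15946875 / 117561128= 0.14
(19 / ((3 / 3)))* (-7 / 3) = -133 / 3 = -44.33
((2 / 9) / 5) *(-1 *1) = -2 / 45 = -0.04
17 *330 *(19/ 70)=1522.71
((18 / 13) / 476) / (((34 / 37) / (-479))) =-159507 / 105196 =-1.52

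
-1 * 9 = -9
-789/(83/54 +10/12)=-332.86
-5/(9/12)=-20/3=-6.67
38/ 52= 19/ 26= 0.73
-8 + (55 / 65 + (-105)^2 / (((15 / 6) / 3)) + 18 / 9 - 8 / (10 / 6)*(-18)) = 865231 / 65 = 13311.25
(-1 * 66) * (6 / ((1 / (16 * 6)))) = -38016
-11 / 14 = -0.79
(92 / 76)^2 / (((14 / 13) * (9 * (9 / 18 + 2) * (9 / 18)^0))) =6877 / 113715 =0.06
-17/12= -1.42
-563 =-563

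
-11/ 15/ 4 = -11/ 60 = -0.18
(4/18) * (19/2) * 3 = 19/3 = 6.33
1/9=0.11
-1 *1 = -1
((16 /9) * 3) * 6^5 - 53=41419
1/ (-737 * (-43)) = 1/ 31691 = 0.00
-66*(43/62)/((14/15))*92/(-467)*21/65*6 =3524796/188201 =18.73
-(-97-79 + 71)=105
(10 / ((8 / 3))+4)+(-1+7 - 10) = 15 / 4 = 3.75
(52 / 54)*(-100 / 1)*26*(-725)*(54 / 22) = 49010000 / 11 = 4455454.55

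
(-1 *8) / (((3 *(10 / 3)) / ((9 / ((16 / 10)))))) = -9 / 2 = -4.50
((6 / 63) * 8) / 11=16 / 231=0.07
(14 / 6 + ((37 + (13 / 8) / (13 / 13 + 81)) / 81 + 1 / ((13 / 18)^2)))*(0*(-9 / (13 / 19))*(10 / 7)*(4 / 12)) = 0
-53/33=-1.61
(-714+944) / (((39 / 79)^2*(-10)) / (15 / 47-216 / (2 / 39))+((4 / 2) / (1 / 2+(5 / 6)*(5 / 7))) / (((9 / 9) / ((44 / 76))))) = 217.44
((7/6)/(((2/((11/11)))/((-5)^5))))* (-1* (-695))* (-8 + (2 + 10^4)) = -75970015625/6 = -12661669270.83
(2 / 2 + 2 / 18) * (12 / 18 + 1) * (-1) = -50 / 27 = -1.85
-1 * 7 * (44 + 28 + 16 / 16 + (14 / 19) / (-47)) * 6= -2737350 / 893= -3065.34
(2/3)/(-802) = -1/1203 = -0.00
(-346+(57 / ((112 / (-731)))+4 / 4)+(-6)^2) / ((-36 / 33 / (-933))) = -260936775 / 448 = -582448.16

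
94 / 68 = 47 / 34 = 1.38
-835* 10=-8350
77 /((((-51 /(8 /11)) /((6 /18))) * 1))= -56 /153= -0.37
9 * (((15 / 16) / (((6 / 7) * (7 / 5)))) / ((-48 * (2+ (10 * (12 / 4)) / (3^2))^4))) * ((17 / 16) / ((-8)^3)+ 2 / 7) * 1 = -98809875 / 1924145348608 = -0.00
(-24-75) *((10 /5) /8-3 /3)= 297 /4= 74.25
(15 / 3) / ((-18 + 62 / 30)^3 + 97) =-16875 / 13324544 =-0.00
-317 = -317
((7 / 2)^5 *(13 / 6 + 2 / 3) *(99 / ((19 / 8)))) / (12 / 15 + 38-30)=4285785 / 608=7048.99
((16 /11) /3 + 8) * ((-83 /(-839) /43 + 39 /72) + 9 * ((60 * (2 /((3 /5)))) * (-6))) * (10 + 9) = -6218207125655 /3571623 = -1741003.21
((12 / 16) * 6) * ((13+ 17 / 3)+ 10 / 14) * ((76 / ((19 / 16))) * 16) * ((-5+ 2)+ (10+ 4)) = 6876672 / 7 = 982381.71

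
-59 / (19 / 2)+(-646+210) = -8402 / 19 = -442.21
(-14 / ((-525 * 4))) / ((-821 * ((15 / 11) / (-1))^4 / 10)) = -14641 / 623446875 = -0.00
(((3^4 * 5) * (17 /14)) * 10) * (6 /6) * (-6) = -206550 /7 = -29507.14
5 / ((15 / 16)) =5.33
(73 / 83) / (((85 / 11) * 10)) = 803 / 70550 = 0.01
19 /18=1.06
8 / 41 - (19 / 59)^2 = 13047 / 142721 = 0.09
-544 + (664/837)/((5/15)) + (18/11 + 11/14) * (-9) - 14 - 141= -30867581/42966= -718.42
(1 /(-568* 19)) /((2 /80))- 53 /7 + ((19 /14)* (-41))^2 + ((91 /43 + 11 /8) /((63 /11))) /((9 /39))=1897826442535 /613946088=3091.19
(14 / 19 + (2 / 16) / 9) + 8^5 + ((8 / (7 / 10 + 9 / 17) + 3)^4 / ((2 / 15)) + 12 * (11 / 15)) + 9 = 64608481061813033 / 686890713960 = 94059.33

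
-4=-4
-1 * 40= -40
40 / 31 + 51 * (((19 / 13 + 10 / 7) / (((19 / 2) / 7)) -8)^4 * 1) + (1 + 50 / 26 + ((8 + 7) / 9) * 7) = 20971958109985163 / 346155121533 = 60585.43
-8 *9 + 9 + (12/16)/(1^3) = -249/4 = -62.25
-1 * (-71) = 71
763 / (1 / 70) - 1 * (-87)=53497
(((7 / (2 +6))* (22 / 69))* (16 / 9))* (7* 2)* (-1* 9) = -4312 / 69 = -62.49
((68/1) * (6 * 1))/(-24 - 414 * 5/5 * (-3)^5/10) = 680/16727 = 0.04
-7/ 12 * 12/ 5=-7/ 5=-1.40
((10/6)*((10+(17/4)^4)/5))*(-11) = -946891/768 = -1232.93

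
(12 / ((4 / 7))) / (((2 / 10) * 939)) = 35 / 313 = 0.11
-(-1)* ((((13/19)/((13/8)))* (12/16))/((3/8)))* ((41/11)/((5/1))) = 656/1045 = 0.63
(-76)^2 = 5776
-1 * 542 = -542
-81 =-81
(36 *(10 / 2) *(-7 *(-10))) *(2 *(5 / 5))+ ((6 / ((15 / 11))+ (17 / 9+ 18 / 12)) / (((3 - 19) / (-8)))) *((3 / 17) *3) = 8568701 / 340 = 25202.06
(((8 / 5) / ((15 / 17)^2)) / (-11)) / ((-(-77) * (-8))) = 289 / 952875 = 0.00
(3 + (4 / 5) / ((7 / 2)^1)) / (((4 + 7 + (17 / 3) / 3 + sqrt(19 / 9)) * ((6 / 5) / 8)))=157296 / 92995- 4068 * sqrt(19) / 92995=1.50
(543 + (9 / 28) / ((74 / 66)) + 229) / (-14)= -800089 / 14504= -55.16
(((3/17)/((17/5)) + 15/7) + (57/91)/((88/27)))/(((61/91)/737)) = 370116777/141032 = 2624.35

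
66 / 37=1.78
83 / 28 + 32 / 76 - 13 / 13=1269 / 532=2.39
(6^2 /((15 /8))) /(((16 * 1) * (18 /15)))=1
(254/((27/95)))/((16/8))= 12065/27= 446.85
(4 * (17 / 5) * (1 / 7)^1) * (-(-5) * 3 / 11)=204 / 77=2.65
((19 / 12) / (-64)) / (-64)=19 / 49152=0.00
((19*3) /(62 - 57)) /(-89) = -57 /445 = -0.13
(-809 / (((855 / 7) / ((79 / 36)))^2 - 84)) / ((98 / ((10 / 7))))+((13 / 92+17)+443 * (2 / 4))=8853267744400 / 37099247871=238.64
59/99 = 0.60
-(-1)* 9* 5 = 45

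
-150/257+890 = 228580/257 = 889.42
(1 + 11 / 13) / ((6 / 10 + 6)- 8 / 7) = 840 / 2483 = 0.34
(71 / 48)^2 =5041 / 2304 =2.19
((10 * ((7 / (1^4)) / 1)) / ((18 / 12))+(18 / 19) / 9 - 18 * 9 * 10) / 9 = -89674 / 513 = -174.80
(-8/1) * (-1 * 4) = 32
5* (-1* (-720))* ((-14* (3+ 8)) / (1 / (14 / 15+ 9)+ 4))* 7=-946381.67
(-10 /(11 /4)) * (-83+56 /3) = 7720 /33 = 233.94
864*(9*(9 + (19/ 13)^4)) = 3012189120/ 28561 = 105465.11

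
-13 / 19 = -0.68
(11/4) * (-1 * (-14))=38.50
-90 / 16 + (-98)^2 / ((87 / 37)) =2838869 / 696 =4078.83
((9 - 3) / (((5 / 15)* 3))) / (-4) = -3 / 2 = -1.50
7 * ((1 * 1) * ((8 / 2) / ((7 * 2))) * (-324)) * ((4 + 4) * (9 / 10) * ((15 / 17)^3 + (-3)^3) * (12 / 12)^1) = 3015750528 / 24565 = 122766.15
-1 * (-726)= 726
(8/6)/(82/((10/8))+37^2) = 20/21519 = 0.00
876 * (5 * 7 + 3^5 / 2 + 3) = 139722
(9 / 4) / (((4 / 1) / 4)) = 9 / 4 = 2.25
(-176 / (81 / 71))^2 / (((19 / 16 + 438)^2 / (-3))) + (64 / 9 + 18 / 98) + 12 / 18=40169852556413 / 5291572735827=7.59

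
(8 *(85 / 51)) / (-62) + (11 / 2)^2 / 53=7013 / 19716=0.36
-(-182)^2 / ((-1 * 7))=4732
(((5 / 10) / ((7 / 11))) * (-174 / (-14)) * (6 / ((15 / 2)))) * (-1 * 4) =-7656 / 245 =-31.25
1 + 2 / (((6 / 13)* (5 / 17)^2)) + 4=4132 / 75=55.09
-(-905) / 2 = 905 / 2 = 452.50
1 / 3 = 0.33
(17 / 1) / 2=17 / 2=8.50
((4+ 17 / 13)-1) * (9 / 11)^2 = 4536 / 1573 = 2.88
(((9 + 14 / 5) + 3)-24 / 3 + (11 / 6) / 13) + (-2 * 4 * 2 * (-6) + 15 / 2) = 21536 / 195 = 110.44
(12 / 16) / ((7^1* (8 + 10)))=1 / 168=0.01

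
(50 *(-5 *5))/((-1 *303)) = 1250/303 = 4.13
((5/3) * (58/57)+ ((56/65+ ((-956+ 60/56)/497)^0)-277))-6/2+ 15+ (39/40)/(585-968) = -8903868473/34056360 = -261.45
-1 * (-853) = 853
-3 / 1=-3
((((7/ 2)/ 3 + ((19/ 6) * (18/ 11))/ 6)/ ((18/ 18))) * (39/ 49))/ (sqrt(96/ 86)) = 871 * sqrt(129)/ 6468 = 1.53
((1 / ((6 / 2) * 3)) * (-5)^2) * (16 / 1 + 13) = 725 / 9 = 80.56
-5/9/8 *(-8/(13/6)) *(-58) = -580/39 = -14.87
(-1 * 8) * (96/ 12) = -64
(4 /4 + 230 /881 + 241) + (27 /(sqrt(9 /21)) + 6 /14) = 9 * sqrt(21) + 1496667 /6167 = 283.93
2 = 2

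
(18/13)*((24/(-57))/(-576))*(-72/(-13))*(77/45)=154/16055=0.01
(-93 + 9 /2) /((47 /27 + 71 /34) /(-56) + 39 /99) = -50045688 /184103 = -271.84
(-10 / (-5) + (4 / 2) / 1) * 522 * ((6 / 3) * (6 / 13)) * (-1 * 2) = -50112 / 13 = -3854.77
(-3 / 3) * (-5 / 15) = 1 / 3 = 0.33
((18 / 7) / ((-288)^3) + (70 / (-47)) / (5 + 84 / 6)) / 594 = -650281853 / 4927661899776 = -0.00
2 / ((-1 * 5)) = -2 / 5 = -0.40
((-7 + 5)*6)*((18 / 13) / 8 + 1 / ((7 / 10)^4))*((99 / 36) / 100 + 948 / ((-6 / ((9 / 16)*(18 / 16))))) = 259860206937 / 49940800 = 5203.36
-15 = -15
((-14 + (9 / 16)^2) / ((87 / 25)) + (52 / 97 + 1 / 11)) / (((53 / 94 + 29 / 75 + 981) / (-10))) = 461437522375 / 13709483788352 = 0.03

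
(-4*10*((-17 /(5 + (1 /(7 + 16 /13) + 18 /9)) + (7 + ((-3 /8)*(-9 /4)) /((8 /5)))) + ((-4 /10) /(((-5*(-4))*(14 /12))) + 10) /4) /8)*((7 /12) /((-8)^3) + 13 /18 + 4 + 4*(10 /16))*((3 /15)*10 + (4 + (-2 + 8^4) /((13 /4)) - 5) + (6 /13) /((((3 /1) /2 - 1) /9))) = -815336620505369 /2330460160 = -349860.78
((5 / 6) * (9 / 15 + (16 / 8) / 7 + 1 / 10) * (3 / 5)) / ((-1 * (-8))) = 69 / 1120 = 0.06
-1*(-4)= 4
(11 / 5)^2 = 121 / 25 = 4.84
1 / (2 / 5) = 5 / 2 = 2.50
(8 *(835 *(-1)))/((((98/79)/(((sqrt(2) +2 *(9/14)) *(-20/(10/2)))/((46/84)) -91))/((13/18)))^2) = -4745142146811235/205760898 -16268266663480 *sqrt(2)/4899069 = -27757596.04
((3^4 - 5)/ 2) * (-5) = -190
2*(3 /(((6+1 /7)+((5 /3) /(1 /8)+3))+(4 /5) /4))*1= 630 /2381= 0.26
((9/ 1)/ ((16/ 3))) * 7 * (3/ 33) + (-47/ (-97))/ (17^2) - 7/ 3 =-18617129/ 14801424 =-1.26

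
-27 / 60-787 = -15749 / 20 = -787.45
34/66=17/33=0.52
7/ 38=0.18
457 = 457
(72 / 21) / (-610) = -12 / 2135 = -0.01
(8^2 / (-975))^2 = 4096 / 950625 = 0.00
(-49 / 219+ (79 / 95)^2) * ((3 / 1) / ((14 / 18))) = 8320986 / 4611775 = 1.80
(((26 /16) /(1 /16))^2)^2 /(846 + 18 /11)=1256684 /2331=539.12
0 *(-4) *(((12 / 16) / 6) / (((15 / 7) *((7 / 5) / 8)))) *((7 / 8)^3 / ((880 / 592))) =0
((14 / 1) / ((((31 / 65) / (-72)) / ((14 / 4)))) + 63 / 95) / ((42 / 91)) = -94394937 / 5890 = -16026.31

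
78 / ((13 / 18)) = 108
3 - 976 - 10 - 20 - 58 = -1061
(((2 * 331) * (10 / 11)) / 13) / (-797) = -6620 / 113971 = -0.06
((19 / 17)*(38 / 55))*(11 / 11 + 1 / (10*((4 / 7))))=16967 / 18700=0.91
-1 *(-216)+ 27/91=19683/91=216.30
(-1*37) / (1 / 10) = -370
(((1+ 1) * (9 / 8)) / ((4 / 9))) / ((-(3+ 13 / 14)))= -1.29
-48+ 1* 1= -47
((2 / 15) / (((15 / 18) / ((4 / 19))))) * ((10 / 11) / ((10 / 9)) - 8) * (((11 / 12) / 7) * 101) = -31916 / 9975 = -3.20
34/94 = 17/47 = 0.36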